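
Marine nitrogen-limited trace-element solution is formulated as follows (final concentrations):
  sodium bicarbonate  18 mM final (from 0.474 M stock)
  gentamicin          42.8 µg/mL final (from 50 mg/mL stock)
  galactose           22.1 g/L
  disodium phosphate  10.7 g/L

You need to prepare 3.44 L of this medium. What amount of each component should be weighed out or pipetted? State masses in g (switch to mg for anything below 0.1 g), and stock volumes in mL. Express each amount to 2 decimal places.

Working volume: 3.44 L.
sodium bicarbonate: V = C2·V2/C1 = 18 mM × 3440 mL ÷ 474 mM = 130.63 mL
gentamicin: C1V1 = C2V2 → 42.8 µg/mL × 3440 mL ÷ 50000 µg/mL = 2.94 mL
galactose: 22.1 g/L × 3.44 L = 76.02 g
disodium phosphate: 10.7 g/L × 3.44 L = 36.81 g

sodium bicarbonate 130.63 mL; gentamicin 2.94 mL; galactose 76.02 g; disodium phosphate 36.81 g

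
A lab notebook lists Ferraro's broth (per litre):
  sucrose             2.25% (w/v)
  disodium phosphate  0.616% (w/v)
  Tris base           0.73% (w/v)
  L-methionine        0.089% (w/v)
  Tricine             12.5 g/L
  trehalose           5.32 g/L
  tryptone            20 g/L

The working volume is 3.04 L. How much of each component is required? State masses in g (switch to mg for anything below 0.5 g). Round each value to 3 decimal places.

Scale factor relative to 1 L: 3.04.
sucrose: 2.25 g per 100 mL × 3040 mL ÷ 100 = 68.400 g
disodium phosphate: 0.616% w/v = 6.16 g/L → 6.16 × 3.04 L = 18.726 g
Tris base: 0.73 g per 100 mL × 3040 mL ÷ 100 = 22.192 g
L-methionine: 0.089% w/v = 0.89 g/L → 0.89 × 3.04 L = 2.706 g
Tricine: 12.5 g/L × 3.04 L = 38.000 g
trehalose: 5.32 g/L × 3.04 L = 16.173 g
tryptone: 20 g/L × 3.04 L = 60.800 g

sucrose 68.400 g; disodium phosphate 18.726 g; Tris base 22.192 g; L-methionine 2.706 g; Tricine 38.000 g; trehalose 16.173 g; tryptone 60.800 g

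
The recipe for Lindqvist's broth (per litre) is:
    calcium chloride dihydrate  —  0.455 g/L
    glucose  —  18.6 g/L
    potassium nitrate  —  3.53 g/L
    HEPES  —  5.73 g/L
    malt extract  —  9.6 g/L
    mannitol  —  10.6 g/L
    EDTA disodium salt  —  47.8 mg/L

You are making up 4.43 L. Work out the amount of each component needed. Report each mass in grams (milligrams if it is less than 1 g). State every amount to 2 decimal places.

calcium chloride dihydrate 2.02 g; glucose 82.40 g; potassium nitrate 15.64 g; HEPES 25.38 g; malt extract 42.53 g; mannitol 46.96 g; EDTA disodium salt 211.75 mg

Working volume: 4.43 L.
calcium chloride dihydrate: 0.455 g/L × 4.43 L = 2.02 g
glucose: 18.6 g/L × 4.43 L = 82.40 g
potassium nitrate: 3.53 g/L × 4.43 L = 15.64 g
HEPES: 5.73 g/L × 4.43 L = 25.38 g
malt extract: 9.6 g/L × 4.43 L = 42.53 g
mannitol: 10.6 g/L × 4.43 L = 46.96 g
EDTA disodium salt: 47.8 mg/L × 4.43 L = 211.75 mg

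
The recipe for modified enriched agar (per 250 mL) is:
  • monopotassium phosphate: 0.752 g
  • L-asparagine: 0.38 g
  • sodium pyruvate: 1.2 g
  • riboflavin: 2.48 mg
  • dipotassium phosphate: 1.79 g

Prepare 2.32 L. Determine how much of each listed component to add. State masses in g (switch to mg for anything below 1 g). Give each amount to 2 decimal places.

Scale factor = 2320 mL / 250 mL = 9.28.
monopotassium phosphate: 0.752 g × (2320 mL / 250 mL) = 6.98 g
L-asparagine: 0.38 g × (2320 mL / 250 mL) = 3.53 g
sodium pyruvate: 1.2 g × (2320 mL / 250 mL) = 11.14 g
riboflavin: 2.48 mg × (2320 mL / 250 mL) = 23.01 mg
dipotassium phosphate: 1.79 g × (2320 mL / 250 mL) = 16.61 g

monopotassium phosphate 6.98 g; L-asparagine 3.53 g; sodium pyruvate 11.14 g; riboflavin 23.01 mg; dipotassium phosphate 16.61 g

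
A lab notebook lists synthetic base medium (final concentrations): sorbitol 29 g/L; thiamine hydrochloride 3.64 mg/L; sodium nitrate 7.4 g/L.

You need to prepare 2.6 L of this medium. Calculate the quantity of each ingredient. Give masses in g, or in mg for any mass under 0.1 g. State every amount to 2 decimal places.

Scale factor relative to 1 L: 2.6.
sorbitol: 29 g/L × 2.6 L = 75.40 g
thiamine hydrochloride: 3.64 mg/L × 2.6 L = 9.46 mg
sodium nitrate: 7.4 g/L × 2.6 L = 19.24 g

sorbitol 75.40 g; thiamine hydrochloride 9.46 mg; sodium nitrate 19.24 g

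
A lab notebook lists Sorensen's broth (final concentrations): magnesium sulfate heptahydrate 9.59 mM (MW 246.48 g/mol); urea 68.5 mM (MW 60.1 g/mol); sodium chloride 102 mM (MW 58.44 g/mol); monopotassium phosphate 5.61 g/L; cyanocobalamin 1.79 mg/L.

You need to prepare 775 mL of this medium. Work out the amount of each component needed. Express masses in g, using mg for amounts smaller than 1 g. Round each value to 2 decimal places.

Working volume: 775 mL = 0.775 L.
magnesium sulfate heptahydrate: 9.59 mmol/L × 246.48 g/mol × 0.775 L ÷ 1000 = 1.83 g
urea: 68.5 mmol/L × 60.1 g/mol × 0.775 L ÷ 1000 = 3.19 g
sodium chloride: 102 mmol/L × 58.44 g/mol × 0.775 L ÷ 1000 = 4.62 g
monopotassium phosphate: 5.61 g/L × 0.775 L = 4.35 g
cyanocobalamin: 1.79 mg/L × 0.775 L = 1.39 mg

magnesium sulfate heptahydrate 1.83 g; urea 3.19 g; sodium chloride 4.62 g; monopotassium phosphate 4.35 g; cyanocobalamin 1.39 mg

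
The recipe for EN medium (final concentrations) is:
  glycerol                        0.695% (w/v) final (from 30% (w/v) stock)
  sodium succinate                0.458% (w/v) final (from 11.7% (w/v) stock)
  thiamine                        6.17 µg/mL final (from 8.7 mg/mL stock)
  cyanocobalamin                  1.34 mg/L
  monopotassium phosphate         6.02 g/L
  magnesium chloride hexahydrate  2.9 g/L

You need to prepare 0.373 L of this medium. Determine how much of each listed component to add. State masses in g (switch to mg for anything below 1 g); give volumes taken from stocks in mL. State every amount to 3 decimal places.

Scale factor relative to 1 L: 0.373.
glycerol: dilute stock: 0.695% ÷ 30% × 373 mL = 8.641 mL
sodium succinate: dilute stock: 0.458% ÷ 11.7% × 373 mL = 14.601 mL
thiamine: C1V1 = C2V2 → 6.17 µg/mL × 373 mL ÷ 8700 µg/mL = 0.265 mL
cyanocobalamin: 1.34 mg/L × 0.373 L = 0.500 mg
monopotassium phosphate: 6.02 g/L × 0.373 L = 2.245 g
magnesium chloride hexahydrate: 2.9 g/L × 0.373 L = 1.082 g

glycerol 8.641 mL; sodium succinate 14.601 mL; thiamine 0.265 mL; cyanocobalamin 0.500 mg; monopotassium phosphate 2.245 g; magnesium chloride hexahydrate 1.082 g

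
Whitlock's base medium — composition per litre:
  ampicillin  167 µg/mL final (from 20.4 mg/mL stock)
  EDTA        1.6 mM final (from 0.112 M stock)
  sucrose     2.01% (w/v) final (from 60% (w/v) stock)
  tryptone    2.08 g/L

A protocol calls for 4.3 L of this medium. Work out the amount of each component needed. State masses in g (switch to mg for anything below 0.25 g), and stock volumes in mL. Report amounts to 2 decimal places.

Scale factor relative to 1 L: 4.3.
ampicillin: V = C2·V2/C1 = 167 µg/mL × 4300 mL ÷ 20400 µg/mL = 35.20 mL
EDTA: V = C2·V2/C1 = 1.6 mM × 4300 mL ÷ 112 mM = 61.43 mL
sucrose: C1V1 = C2V2 → 2.01% ÷ 60% × 4300 mL = 144.05 mL
tryptone: 2.08 g/L × 4.3 L = 8.94 g

ampicillin 35.20 mL; EDTA 61.43 mL; sucrose 144.05 mL; tryptone 8.94 g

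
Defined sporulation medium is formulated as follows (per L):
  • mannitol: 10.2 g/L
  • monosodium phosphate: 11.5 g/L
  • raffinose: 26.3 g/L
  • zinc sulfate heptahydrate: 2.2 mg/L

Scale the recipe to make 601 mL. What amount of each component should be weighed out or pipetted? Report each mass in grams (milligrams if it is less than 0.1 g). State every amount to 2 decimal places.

Working volume: 601 mL = 0.601 L.
mannitol: 10.2 g/L × 0.601 L = 6.13 g
monosodium phosphate: 11.5 g/L × 0.601 L = 6.91 g
raffinose: 26.3 g/L × 0.601 L = 15.81 g
zinc sulfate heptahydrate: 2.2 mg/L × 0.601 L = 1.32 mg

mannitol 6.13 g; monosodium phosphate 6.91 g; raffinose 15.81 g; zinc sulfate heptahydrate 1.32 mg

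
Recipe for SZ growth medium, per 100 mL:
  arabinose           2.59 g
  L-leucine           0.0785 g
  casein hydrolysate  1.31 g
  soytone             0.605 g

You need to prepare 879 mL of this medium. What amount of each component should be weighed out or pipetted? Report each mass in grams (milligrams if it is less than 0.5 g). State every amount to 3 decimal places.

Ratio of target to recipe volume: 879 / 100 = 8.79.
arabinose: 2.59 g × (879 mL / 100 mL) = 22.766 g
L-leucine: 0.0785 g × (879 mL / 100 mL) = 0.690 g
casein hydrolysate: 1.31 g × (879 mL / 100 mL) = 11.515 g
soytone: 0.605 g × (879 mL / 100 mL) = 5.318 g

arabinose 22.766 g; L-leucine 0.690 g; casein hydrolysate 11.515 g; soytone 5.318 g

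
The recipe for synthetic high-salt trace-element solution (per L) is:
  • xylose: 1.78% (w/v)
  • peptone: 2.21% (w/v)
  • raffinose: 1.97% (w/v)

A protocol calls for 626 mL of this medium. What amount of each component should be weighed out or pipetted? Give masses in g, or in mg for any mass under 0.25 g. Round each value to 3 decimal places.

xylose 11.143 g; peptone 13.835 g; raffinose 12.332 g

Working volume: 626 mL = 0.626 L.
xylose: 1.78 g per 100 mL × 626 mL ÷ 100 = 11.143 g
peptone: 2.21 g per 100 mL × 626 mL ÷ 100 = 13.835 g
raffinose: 1.97 g per 100 mL × 626 mL ÷ 100 = 12.332 g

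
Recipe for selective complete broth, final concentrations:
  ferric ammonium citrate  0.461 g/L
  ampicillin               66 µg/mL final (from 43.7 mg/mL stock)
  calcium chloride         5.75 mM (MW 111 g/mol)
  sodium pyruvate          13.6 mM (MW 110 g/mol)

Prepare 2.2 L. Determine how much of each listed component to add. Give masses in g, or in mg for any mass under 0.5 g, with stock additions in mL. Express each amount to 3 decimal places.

Working volume: 2.2 L.
ferric ammonium citrate: 0.461 g/L × 2.2 L = 1.014 g
ampicillin: V = C2·V2/C1 = 66 µg/mL × 2200 mL ÷ 43700 µg/mL = 3.323 mL
calcium chloride: 5.75 mmol/L × 111 g/mol × 2.2 L ÷ 1000 = 1.404 g
sodium pyruvate: 13.6 mmol/L × 110 g/mol × 2.2 L ÷ 1000 = 3.291 g

ferric ammonium citrate 1.014 g; ampicillin 3.323 mL; calcium chloride 1.404 g; sodium pyruvate 3.291 g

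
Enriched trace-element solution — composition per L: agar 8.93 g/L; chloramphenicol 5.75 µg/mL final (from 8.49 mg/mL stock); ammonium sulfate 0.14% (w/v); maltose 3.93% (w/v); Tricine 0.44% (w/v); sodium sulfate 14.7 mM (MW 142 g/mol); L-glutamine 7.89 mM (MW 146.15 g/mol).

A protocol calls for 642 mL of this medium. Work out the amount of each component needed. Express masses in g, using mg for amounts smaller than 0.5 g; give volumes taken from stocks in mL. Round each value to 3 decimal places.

agar 5.733 g; chloramphenicol 0.435 mL; ammonium sulfate 0.899 g; maltose 25.231 g; Tricine 2.825 g; sodium sulfate 1.340 g; L-glutamine 0.740 g

Scale factor relative to 1 L: 0.642.
agar: 8.93 g/L × 0.642 L = 5.733 g
chloramphenicol: C1V1 = C2V2 → 5.75 µg/mL × 642 mL ÷ 8490 µg/mL = 0.435 mL
ammonium sulfate: 0.14% w/v = 1.4 g/L → 1.4 × 0.642 L = 0.899 g
maltose: 3.93 g per 100 mL × 642 mL ÷ 100 = 25.231 g
Tricine: 0.44 g per 100 mL × 642 mL ÷ 100 = 2.825 g
sodium sulfate: 14.7 mmol/L × 142 g/mol × 0.642 L ÷ 1000 = 1.340 g
L-glutamine: 7.89 mmol/L × 146.15 g/mol × 0.642 L ÷ 1000 = 0.740 g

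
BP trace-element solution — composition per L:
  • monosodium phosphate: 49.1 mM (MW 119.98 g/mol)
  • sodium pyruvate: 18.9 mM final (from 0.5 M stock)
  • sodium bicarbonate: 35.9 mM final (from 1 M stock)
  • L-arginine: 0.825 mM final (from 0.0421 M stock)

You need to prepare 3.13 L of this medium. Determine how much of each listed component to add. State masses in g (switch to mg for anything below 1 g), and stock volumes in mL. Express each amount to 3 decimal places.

monosodium phosphate 18.439 g; sodium pyruvate 118.314 mL; sodium bicarbonate 112.367 mL; L-arginine 61.336 mL

Scale factor relative to 1 L: 3.13.
monosodium phosphate: 49.1 mmol/L × 119.98 g/mol × 3.13 L ÷ 1000 = 18.439 g
sodium pyruvate: dilute stock: 18.9 mM × 3130 mL ÷ 500 mM = 118.314 mL
sodium bicarbonate: V = C2·V2/C1 = 35.9 mM × 3130 mL ÷ 1000 mM = 112.367 mL
L-arginine: V = C2·V2/C1 = 0.825 mM × 3130 mL ÷ 42.1 mM = 61.336 mL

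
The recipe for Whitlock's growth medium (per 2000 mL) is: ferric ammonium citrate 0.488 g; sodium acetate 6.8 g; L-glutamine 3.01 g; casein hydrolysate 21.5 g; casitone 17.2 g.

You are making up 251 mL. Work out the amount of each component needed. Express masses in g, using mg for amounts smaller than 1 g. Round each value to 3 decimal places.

Ratio of target to recipe volume: 251 / 2000 = 0.1255.
ferric ammonium citrate: 0.488 g × (251 mL / 2000 mL) = 0.061244 g = 61.244 mg
sodium acetate: 6.8 g × (251 mL / 2000 mL) = 0.8534 g = 853.400 mg
L-glutamine: 3.01 g × (251 mL / 2000 mL) = 0.377755 g = 377.755 mg
casein hydrolysate: 21.5 g × (251 mL / 2000 mL) = 2.698 g
casitone: 17.2 g × (251 mL / 2000 mL) = 2.159 g

ferric ammonium citrate 61.244 mg; sodium acetate 853.400 mg; L-glutamine 377.755 mg; casein hydrolysate 2.698 g; casitone 2.159 g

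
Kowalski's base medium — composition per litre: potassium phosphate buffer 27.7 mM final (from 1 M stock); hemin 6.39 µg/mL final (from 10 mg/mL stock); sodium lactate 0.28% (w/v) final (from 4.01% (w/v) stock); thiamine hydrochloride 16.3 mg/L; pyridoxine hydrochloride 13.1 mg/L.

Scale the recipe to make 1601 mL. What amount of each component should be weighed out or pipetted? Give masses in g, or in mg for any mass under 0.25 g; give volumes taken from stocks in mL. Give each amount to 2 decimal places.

potassium phosphate buffer 44.35 mL; hemin 1.02 mL; sodium lactate 111.79 mL; thiamine hydrochloride 26.10 mg; pyridoxine hydrochloride 20.97 mg

Scale factor relative to 1 L: 1.601.
potassium phosphate buffer: V = C2·V2/C1 = 27.7 mM × 1601 mL ÷ 1000 mM = 44.35 mL
hemin: V = C2·V2/C1 = 6.39 µg/mL × 1601 mL ÷ 10000 µg/mL = 1.02 mL
sodium lactate: C1V1 = C2V2 → 0.28% ÷ 4.01% × 1601 mL = 111.79 mL
thiamine hydrochloride: 16.3 mg/L × 1.601 L = 26.10 mg
pyridoxine hydrochloride: 13.1 mg/L × 1.601 L = 20.97 mg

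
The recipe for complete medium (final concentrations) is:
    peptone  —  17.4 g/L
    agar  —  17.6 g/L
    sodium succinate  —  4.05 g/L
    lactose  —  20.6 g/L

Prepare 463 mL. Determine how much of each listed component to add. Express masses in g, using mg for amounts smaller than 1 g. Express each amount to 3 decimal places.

peptone 8.056 g; agar 8.149 g; sodium succinate 1.875 g; lactose 9.538 g

Working volume: 463 mL = 0.463 L.
peptone: 17.4 g/L × 0.463 L = 8.056 g
agar: 17.6 g/L × 0.463 L = 8.149 g
sodium succinate: 4.05 g/L × 0.463 L = 1.875 g
lactose: 20.6 g/L × 0.463 L = 9.538 g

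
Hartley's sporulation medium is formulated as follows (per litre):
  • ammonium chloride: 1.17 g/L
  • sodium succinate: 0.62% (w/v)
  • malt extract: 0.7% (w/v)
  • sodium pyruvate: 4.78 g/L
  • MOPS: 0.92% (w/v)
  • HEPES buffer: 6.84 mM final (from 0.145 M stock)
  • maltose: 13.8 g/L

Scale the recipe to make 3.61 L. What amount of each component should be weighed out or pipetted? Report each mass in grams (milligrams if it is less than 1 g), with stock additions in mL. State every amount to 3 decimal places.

ammonium chloride 4.224 g; sodium succinate 22.382 g; malt extract 25.270 g; sodium pyruvate 17.256 g; MOPS 33.212 g; HEPES buffer 170.292 mL; maltose 49.818 g

Scale factor relative to 1 L: 3.61.
ammonium chloride: 1.17 g/L × 3.61 L = 4.224 g
sodium succinate: 0.62% w/v = 6.2 g/L → 6.2 × 3.61 L = 22.382 g
malt extract: 0.7% w/v = 7 g/L → 7 × 3.61 L = 25.270 g
sodium pyruvate: 4.78 g/L × 3.61 L = 17.256 g
MOPS: 0.92% w/v = 9.2 g/L → 9.2 × 3.61 L = 33.212 g
HEPES buffer: V = C2·V2/C1 = 6.84 mM × 3610 mL ÷ 145 mM = 170.292 mL
maltose: 13.8 g/L × 3.61 L = 49.818 g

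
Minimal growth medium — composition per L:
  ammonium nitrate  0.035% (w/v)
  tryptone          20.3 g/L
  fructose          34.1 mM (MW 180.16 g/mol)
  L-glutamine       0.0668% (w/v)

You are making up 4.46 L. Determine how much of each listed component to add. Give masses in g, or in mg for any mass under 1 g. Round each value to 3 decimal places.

Scale factor relative to 1 L: 4.46.
ammonium nitrate: 0.035% w/v = 0.35 g/L → 0.35 × 4.46 L = 1.561 g
tryptone: 20.3 g/L × 4.46 L = 90.538 g
fructose: 34.1 mmol/L × 180.16 g/mol × 4.46 L ÷ 1000 = 27.400 g
L-glutamine: 0.0668% w/v = 0.668 g/L → 0.668 × 4.46 L = 2.979 g

ammonium nitrate 1.561 g; tryptone 90.538 g; fructose 27.400 g; L-glutamine 2.979 g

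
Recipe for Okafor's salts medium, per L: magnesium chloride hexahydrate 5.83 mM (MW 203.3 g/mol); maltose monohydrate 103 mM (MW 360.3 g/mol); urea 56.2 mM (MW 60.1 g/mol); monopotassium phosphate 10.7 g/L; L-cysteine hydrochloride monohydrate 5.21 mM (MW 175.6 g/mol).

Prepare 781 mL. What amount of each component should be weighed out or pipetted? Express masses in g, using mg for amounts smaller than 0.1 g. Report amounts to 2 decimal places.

Scale factor relative to 1 L: 0.781.
magnesium chloride hexahydrate: 5.83 mmol/L × 203.3 g/mol × 0.781 L ÷ 1000 = 0.93 g
maltose monohydrate: 103 mmol/L × 360.3 g/mol × 0.781 L ÷ 1000 = 28.98 g
urea: 56.2 mmol/L × 60.1 g/mol × 0.781 L ÷ 1000 = 2.64 g
monopotassium phosphate: 10.7 g/L × 0.781 L = 8.36 g
L-cysteine hydrochloride monohydrate: 5.21 mmol/L × 175.6 g/mol × 0.781 L ÷ 1000 = 0.71 g

magnesium chloride hexahydrate 0.93 g; maltose monohydrate 28.98 g; urea 2.64 g; monopotassium phosphate 8.36 g; L-cysteine hydrochloride monohydrate 0.71 g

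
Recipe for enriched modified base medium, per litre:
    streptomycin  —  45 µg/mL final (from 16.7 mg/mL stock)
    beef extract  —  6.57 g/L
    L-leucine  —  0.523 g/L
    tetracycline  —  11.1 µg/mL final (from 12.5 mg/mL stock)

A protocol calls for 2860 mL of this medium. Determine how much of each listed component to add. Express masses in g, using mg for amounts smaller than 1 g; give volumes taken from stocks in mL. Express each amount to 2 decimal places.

Target volume = 2860 mL = 2.86 L.
streptomycin: dilute stock: 45 µg/mL × 2860 mL ÷ 16700 µg/mL = 7.71 mL
beef extract: 6.57 g/L × 2.86 L = 18.79 g
L-leucine: 0.523 g/L × 2.86 L = 1.50 g
tetracycline: C1V1 = C2V2 → 11.1 µg/mL × 2860 mL ÷ 12500 µg/mL = 2.54 mL

streptomycin 7.71 mL; beef extract 18.79 g; L-leucine 1.50 g; tetracycline 2.54 mL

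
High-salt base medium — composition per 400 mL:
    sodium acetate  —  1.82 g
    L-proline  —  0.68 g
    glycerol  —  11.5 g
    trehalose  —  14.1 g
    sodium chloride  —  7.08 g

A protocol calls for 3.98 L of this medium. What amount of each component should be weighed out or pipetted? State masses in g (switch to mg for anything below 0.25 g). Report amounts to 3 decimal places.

sodium acetate 18.109 g; L-proline 6.766 g; glycerol 114.425 g; trehalose 140.295 g; sodium chloride 70.446 g

Ratio of target to recipe volume: 3980 / 400 = 9.95.
sodium acetate: 1.82 g × (3980 mL / 400 mL) = 18.109 g
L-proline: 0.68 g × (3980 mL / 400 mL) = 6.766 g
glycerol: 11.5 g × (3980 mL / 400 mL) = 114.425 g
trehalose: 14.1 g × (3980 mL / 400 mL) = 140.295 g
sodium chloride: 7.08 g × (3980 mL / 400 mL) = 70.446 g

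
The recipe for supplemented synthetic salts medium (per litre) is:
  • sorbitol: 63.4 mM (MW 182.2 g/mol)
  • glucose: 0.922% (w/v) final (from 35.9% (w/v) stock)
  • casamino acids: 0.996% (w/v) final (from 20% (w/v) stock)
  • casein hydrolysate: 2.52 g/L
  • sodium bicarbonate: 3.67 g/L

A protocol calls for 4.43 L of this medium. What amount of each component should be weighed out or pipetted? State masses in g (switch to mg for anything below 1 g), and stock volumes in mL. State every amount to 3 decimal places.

sorbitol 51.173 g; glucose 113.773 mL; casamino acids 220.614 mL; casein hydrolysate 11.164 g; sodium bicarbonate 16.258 g

Scale factor relative to 1 L: 4.43.
sorbitol: 63.4 mmol/L × 182.2 g/mol × 4.43 L ÷ 1000 = 51.173 g
glucose: V = C2·V2/C1 = 0.922% ÷ 35.9% × 4430 mL = 113.773 mL
casamino acids: dilute stock: 0.996% ÷ 20% × 4430 mL = 220.614 mL
casein hydrolysate: 2.52 g/L × 4.43 L = 11.164 g
sodium bicarbonate: 3.67 g/L × 4.43 L = 16.258 g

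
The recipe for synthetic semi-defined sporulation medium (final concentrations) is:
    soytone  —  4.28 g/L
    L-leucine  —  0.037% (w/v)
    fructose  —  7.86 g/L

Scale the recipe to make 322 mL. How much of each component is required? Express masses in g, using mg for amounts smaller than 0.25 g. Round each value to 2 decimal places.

soytone 1.38 g; L-leucine 119.14 mg; fructose 2.53 g

Target volume = 322 mL = 0.322 L.
soytone: 4.28 g/L × 0.322 L = 1.38 g
L-leucine: 0.037 g per 100 mL × 322 mL ÷ 100 = 0.11914 g = 119.14 mg
fructose: 7.86 g/L × 0.322 L = 2.53 g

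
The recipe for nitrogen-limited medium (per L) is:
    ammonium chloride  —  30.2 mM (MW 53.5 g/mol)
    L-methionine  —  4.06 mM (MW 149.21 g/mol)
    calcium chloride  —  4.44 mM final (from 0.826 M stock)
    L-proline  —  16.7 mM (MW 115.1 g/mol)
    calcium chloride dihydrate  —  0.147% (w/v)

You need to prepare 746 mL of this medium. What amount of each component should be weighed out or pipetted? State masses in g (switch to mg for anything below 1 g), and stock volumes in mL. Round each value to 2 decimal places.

Target volume = 746 mL = 0.746 L.
ammonium chloride: 30.2 mmol/L × 53.5 g/mol × 0.746 L ÷ 1000 = 1.21 g
L-methionine: 4.06 mmol/L × 149.21 mg/mmol × 0.746 L = 451.92 mg
calcium chloride: C1V1 = C2V2 → 4.44 mM × 746 mL ÷ 826 mM = 4.01 mL
L-proline: 16.7 mmol/L × 115.1 g/mol × 0.746 L ÷ 1000 = 1.43 g
calcium chloride dihydrate: 0.147% w/v = 1.47 g/L → 1.47 × 0.746 L = 1.10 g

ammonium chloride 1.21 g; L-methionine 451.92 mg; calcium chloride 4.01 mL; L-proline 1.43 g; calcium chloride dihydrate 1.10 g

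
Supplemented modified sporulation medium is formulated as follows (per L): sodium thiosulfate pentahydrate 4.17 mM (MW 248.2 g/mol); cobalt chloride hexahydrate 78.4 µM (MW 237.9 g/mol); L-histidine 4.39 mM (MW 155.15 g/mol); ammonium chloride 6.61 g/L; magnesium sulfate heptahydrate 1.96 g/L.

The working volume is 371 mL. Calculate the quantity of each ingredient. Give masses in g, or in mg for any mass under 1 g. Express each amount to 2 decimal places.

sodium thiosulfate pentahydrate 383.98 mg; cobalt chloride hexahydrate 6.92 mg; L-histidine 252.69 mg; ammonium chloride 2.45 g; magnesium sulfate heptahydrate 727.16 mg

Scale factor relative to 1 L: 0.371.
sodium thiosulfate pentahydrate: 4.17 mmol/L × 248.2 mg/mmol × 0.371 L = 383.98 mg
cobalt chloride hexahydrate: 78.4 µmol/L × 237.9 g/mol × 0.371 L ÷ 1000 = 6.92 mg
L-histidine: 4.39 mmol/L × 155.15 mg/mmol × 0.371 L = 252.69 mg
ammonium chloride: 6.61 g/L × 0.371 L = 2.45 g
magnesium sulfate heptahydrate: 1.96 g/L × 0.371 L = 0.72716 g = 727.16 mg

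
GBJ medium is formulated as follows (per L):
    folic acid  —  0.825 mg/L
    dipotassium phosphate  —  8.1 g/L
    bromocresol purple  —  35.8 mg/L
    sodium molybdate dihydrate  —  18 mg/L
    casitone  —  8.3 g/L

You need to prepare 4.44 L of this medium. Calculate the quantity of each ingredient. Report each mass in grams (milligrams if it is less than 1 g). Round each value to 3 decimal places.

folic acid 3.663 mg; dipotassium phosphate 35.964 g; bromocresol purple 158.952 mg; sodium molybdate dihydrate 79.920 mg; casitone 36.852 g

Working volume: 4.44 L.
folic acid: 0.825 mg/L × 4.44 L = 3.663 mg
dipotassium phosphate: 8.1 g/L × 4.44 L = 35.964 g
bromocresol purple: 35.8 mg/L × 4.44 L = 158.952 mg
sodium molybdate dihydrate: 18 mg/L × 4.44 L = 79.920 mg
casitone: 8.3 g/L × 4.44 L = 36.852 g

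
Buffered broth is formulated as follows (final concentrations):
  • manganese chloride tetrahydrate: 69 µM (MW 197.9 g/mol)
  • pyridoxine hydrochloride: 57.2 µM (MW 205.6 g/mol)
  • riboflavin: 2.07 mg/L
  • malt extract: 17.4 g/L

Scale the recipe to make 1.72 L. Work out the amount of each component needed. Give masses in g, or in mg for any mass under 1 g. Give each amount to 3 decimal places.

manganese chloride tetrahydrate 23.487 mg; pyridoxine hydrochloride 20.228 mg; riboflavin 3.560 mg; malt extract 29.928 g

Working volume: 1.72 L.
manganese chloride tetrahydrate: 69 µmol/L × 197.9 g/mol × 1.72 L ÷ 1000 = 23.487 mg
pyridoxine hydrochloride: 57.2 µmol/L × 205.6 g/mol × 1.72 L ÷ 1000 = 20.228 mg
riboflavin: 2.07 mg/L × 1.72 L = 3.560 mg
malt extract: 17.4 g/L × 1.72 L = 29.928 g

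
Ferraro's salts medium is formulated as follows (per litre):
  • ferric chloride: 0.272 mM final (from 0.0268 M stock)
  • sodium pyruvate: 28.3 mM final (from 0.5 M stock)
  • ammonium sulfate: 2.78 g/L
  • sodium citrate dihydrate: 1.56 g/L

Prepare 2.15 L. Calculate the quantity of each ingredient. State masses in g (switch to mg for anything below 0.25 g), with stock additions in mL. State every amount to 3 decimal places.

ferric chloride 21.821 mL; sodium pyruvate 121.690 mL; ammonium sulfate 5.977 g; sodium citrate dihydrate 3.354 g

Scale factor relative to 1 L: 2.15.
ferric chloride: V = C2·V2/C1 = 0.272 mM × 2150 mL ÷ 26.8 mM = 21.821 mL
sodium pyruvate: C1V1 = C2V2 → 28.3 mM × 2150 mL ÷ 500 mM = 121.690 mL
ammonium sulfate: 2.78 g/L × 2.15 L = 5.977 g
sodium citrate dihydrate: 1.56 g/L × 2.15 L = 3.354 g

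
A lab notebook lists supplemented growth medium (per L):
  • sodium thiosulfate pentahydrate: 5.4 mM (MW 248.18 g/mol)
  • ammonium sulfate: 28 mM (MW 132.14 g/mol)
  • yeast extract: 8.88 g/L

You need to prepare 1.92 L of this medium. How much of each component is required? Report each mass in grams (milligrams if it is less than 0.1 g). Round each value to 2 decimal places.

sodium thiosulfate pentahydrate 2.57 g; ammonium sulfate 7.10 g; yeast extract 17.05 g

Scale factor relative to 1 L: 1.92.
sodium thiosulfate pentahydrate: 5.4 mmol/L × 248.18 g/mol × 1.92 L ÷ 1000 = 2.57 g
ammonium sulfate: 28 mmol/L × 132.14 g/mol × 1.92 L ÷ 1000 = 7.10 g
yeast extract: 8.88 g/L × 1.92 L = 17.05 g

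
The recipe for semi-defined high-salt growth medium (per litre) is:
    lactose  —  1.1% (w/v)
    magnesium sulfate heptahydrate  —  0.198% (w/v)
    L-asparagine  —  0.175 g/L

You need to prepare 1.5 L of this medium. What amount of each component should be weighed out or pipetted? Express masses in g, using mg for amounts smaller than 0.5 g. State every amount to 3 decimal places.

Working volume: 1.5 L.
lactose: 1.1% w/v = 11 g/L → 11 × 1.5 L = 16.500 g
magnesium sulfate heptahydrate: 0.198% w/v = 1.98 g/L → 1.98 × 1.5 L = 2.970 g
L-asparagine: 0.175 g/L × 1.5 L = 0.2625 g = 262.500 mg

lactose 16.500 g; magnesium sulfate heptahydrate 2.970 g; L-asparagine 262.500 mg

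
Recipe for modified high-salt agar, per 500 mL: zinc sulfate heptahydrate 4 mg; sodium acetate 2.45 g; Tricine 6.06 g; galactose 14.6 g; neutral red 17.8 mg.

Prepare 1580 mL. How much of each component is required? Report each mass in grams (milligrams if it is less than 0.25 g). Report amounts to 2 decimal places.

Ratio of target to recipe volume: 1580 / 500 = 3.16.
zinc sulfate heptahydrate: 4 mg × (1580 mL / 500 mL) = 12.64 mg
sodium acetate: 2.45 g × (1580 mL / 500 mL) = 7.74 g
Tricine: 6.06 g × (1580 mL / 500 mL) = 19.15 g
galactose: 14.6 g × (1580 mL / 500 mL) = 46.14 g
neutral red: 17.8 mg × (1580 mL / 500 mL) = 56.25 mg

zinc sulfate heptahydrate 12.64 mg; sodium acetate 7.74 g; Tricine 19.15 g; galactose 46.14 g; neutral red 56.25 mg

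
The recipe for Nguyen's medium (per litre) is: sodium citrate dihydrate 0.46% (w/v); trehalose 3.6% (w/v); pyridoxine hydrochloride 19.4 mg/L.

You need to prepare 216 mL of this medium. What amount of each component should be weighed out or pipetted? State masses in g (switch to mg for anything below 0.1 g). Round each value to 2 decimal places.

sodium citrate dihydrate 0.99 g; trehalose 7.78 g; pyridoxine hydrochloride 4.19 mg

Scale factor relative to 1 L: 0.216.
sodium citrate dihydrate: 0.46 g per 100 mL × 216 mL ÷ 100 = 0.99 g
trehalose: 3.6 g per 100 mL × 216 mL ÷ 100 = 7.78 g
pyridoxine hydrochloride: 19.4 mg/L × 0.216 L = 4.19 mg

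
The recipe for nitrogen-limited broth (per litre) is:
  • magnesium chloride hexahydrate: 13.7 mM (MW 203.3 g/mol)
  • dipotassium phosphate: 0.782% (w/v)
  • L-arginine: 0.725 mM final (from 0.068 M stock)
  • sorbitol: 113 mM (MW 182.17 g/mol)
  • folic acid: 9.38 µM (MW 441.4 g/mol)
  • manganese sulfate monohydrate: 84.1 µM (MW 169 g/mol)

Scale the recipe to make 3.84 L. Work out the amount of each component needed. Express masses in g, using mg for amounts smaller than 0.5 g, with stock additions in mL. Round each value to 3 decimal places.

magnesium chloride hexahydrate 10.695 g; dipotassium phosphate 30.029 g; L-arginine 40.941 mL; sorbitol 79.047 g; folic acid 15.899 mg; manganese sulfate monohydrate 54.578 mg

Scale factor relative to 1 L: 3.84.
magnesium chloride hexahydrate: 13.7 mmol/L × 203.3 g/mol × 3.84 L ÷ 1000 = 10.695 g
dipotassium phosphate: 0.782% w/v = 7.82 g/L → 7.82 × 3.84 L = 30.029 g
L-arginine: dilute stock: 0.725 mM × 3840 mL ÷ 68 mM = 40.941 mL
sorbitol: 113 mmol/L × 182.17 g/mol × 3.84 L ÷ 1000 = 79.047 g
folic acid: 9.38 µmol/L × 441.4 g/mol × 3.84 L ÷ 1000 = 15.899 mg
manganese sulfate monohydrate: 84.1 µmol/L × 169 g/mol × 3.84 L ÷ 1000 = 54.578 mg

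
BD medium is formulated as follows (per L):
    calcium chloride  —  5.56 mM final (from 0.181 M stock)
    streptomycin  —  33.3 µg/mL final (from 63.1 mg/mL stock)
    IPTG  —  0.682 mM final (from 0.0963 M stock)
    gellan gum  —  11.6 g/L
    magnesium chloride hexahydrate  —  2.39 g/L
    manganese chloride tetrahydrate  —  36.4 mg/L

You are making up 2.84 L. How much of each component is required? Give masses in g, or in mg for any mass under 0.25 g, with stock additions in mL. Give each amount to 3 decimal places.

Scale factor relative to 1 L: 2.84.
calcium chloride: dilute stock: 5.56 mM × 2840 mL ÷ 181 mM = 87.240 mL
streptomycin: V = C2·V2/C1 = 33.3 µg/mL × 2840 mL ÷ 63100 µg/mL = 1.499 mL
IPTG: C1V1 = C2V2 → 0.682 mM × 2840 mL ÷ 96.3 mM = 20.113 mL
gellan gum: 11.6 g/L × 2.84 L = 32.944 g
magnesium chloride hexahydrate: 2.39 g/L × 2.84 L = 6.788 g
manganese chloride tetrahydrate: 36.4 mg/L × 2.84 L = 103.376 mg

calcium chloride 87.240 mL; streptomycin 1.499 mL; IPTG 20.113 mL; gellan gum 32.944 g; magnesium chloride hexahydrate 6.788 g; manganese chloride tetrahydrate 103.376 mg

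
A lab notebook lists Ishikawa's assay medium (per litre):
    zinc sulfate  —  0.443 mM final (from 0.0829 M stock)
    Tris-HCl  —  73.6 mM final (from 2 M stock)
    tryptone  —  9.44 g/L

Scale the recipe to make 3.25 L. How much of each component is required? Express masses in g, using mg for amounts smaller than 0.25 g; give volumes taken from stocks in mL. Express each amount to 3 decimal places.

zinc sulfate 17.367 mL; Tris-HCl 119.600 mL; tryptone 30.680 g

Scale factor relative to 1 L: 3.25.
zinc sulfate: V = C2·V2/C1 = 0.443 mM × 3250 mL ÷ 82.9 mM = 17.367 mL
Tris-HCl: V = C2·V2/C1 = 73.6 mM × 3250 mL ÷ 2000 mM = 119.600 mL
tryptone: 9.44 g/L × 3.25 L = 30.680 g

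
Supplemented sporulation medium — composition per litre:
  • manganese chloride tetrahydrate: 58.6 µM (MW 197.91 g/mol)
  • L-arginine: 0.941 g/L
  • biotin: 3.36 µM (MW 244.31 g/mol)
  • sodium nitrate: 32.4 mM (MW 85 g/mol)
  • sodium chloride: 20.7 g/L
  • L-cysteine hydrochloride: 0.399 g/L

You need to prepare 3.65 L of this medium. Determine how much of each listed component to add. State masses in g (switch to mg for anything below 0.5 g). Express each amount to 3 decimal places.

manganese chloride tetrahydrate 42.331 mg; L-arginine 3.435 g; biotin 2.996 mg; sodium nitrate 10.052 g; sodium chloride 75.555 g; L-cysteine hydrochloride 1.456 g

Scale factor relative to 1 L: 3.65.
manganese chloride tetrahydrate: 58.6 µmol/L × 197.91 g/mol × 3.65 L ÷ 1000 = 42.331 mg
L-arginine: 0.941 g/L × 3.65 L = 3.435 g
biotin: 3.36 µmol/L × 244.31 g/mol × 3.65 L ÷ 1000 = 2.996 mg
sodium nitrate: 32.4 mmol/L × 85 g/mol × 3.65 L ÷ 1000 = 10.052 g
sodium chloride: 20.7 g/L × 3.65 L = 75.555 g
L-cysteine hydrochloride: 0.399 g/L × 3.65 L = 1.456 g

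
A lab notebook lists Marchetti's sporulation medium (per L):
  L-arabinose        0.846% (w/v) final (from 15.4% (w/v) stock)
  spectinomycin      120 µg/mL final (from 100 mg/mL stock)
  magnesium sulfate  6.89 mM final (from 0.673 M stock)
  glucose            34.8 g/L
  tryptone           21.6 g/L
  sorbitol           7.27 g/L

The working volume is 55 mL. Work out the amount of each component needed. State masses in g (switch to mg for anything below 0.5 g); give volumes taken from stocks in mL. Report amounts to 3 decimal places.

Working volume: 55 mL = 0.055 L.
L-arabinose: C1V1 = C2V2 → 0.846% ÷ 15.4% × 55 mL = 3.021 mL
spectinomycin: C1V1 = C2V2 → 120 µg/mL × 55 mL ÷ 100000 µg/mL = 0.066 mL
magnesium sulfate: C1V1 = C2V2 → 6.89 mM × 55 mL ÷ 673 mM = 0.563 mL
glucose: 34.8 g/L × 0.055 L = 1.914 g
tryptone: 21.6 g/L × 0.055 L = 1.188 g
sorbitol: 7.27 g/L × 0.055 L = 0.39985 g = 399.850 mg

L-arabinose 3.021 mL; spectinomycin 0.066 mL; magnesium sulfate 0.563 mL; glucose 1.914 g; tryptone 1.188 g; sorbitol 399.850 mg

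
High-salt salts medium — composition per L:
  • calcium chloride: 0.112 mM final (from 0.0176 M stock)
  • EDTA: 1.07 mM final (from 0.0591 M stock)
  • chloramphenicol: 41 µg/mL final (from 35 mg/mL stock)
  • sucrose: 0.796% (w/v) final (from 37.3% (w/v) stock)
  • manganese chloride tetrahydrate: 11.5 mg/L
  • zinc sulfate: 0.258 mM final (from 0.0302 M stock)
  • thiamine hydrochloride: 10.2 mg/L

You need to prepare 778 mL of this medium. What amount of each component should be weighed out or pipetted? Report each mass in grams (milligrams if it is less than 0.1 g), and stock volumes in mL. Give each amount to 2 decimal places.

Scale factor relative to 1 L: 0.778.
calcium chloride: V = C2·V2/C1 = 0.112 mM × 778 mL ÷ 17.6 mM = 4.95 mL
EDTA: dilute stock: 1.07 mM × 778 mL ÷ 59.1 mM = 14.09 mL
chloramphenicol: V = C2·V2/C1 = 41 µg/mL × 778 mL ÷ 35000 µg/mL = 0.91 mL
sucrose: V = C2·V2/C1 = 0.796% ÷ 37.3% × 778 mL = 16.60 mL
manganese chloride tetrahydrate: 11.5 mg/L × 0.778 L = 8.95 mg
zinc sulfate: dilute stock: 0.258 mM × 778 mL ÷ 30.2 mM = 6.65 mL
thiamine hydrochloride: 10.2 mg/L × 0.778 L = 7.94 mg

calcium chloride 4.95 mL; EDTA 14.09 mL; chloramphenicol 0.91 mL; sucrose 16.60 mL; manganese chloride tetrahydrate 8.95 mg; zinc sulfate 6.65 mL; thiamine hydrochloride 7.94 mg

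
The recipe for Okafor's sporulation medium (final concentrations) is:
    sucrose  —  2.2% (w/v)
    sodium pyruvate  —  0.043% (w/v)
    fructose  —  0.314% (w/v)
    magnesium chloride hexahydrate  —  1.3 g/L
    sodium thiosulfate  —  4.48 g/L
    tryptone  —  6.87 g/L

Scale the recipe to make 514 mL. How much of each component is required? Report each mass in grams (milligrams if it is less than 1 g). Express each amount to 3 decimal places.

Scale factor relative to 1 L: 0.514.
sucrose: 2.2% w/v = 22 g/L → 22 × 0.514 L = 11.308 g
sodium pyruvate: 0.043% w/v = 0.43 g/L → 0.43 × 0.514 L = 0.22102 g = 221.020 mg
fructose: 0.314 g per 100 mL × 514 mL ÷ 100 = 1.614 g
magnesium chloride hexahydrate: 1.3 g/L × 0.514 L = 0.6682 g = 668.200 mg
sodium thiosulfate: 4.48 g/L × 0.514 L = 2.303 g
tryptone: 6.87 g/L × 0.514 L = 3.531 g

sucrose 11.308 g; sodium pyruvate 221.020 mg; fructose 1.614 g; magnesium chloride hexahydrate 668.200 mg; sodium thiosulfate 2.303 g; tryptone 3.531 g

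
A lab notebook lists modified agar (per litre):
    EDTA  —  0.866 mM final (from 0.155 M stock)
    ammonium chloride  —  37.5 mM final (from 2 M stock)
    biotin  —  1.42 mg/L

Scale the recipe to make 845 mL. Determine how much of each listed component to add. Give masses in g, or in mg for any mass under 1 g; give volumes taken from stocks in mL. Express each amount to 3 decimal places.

Working volume: 845 mL = 0.845 L.
EDTA: V = C2·V2/C1 = 0.866 mM × 845 mL ÷ 155 mM = 4.721 mL
ammonium chloride: V = C2·V2/C1 = 37.5 mM × 845 mL ÷ 2000 mM = 15.844 mL
biotin: 1.42 mg/L × 0.845 L = 1.200 mg

EDTA 4.721 mL; ammonium chloride 15.844 mL; biotin 1.200 mg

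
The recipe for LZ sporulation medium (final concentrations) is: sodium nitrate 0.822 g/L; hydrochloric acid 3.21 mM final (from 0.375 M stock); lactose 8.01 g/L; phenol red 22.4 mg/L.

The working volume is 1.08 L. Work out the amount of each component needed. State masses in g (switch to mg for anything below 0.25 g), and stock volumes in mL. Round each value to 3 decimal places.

sodium nitrate 0.888 g; hydrochloric acid 9.245 mL; lactose 8.651 g; phenol red 24.192 mg

Working volume: 1.08 L.
sodium nitrate: 0.822 g/L × 1.08 L = 0.888 g
hydrochloric acid: V = C2·V2/C1 = 3.21 mM × 1080 mL ÷ 375 mM = 9.245 mL
lactose: 8.01 g/L × 1.08 L = 8.651 g
phenol red: 22.4 mg/L × 1.08 L = 24.192 mg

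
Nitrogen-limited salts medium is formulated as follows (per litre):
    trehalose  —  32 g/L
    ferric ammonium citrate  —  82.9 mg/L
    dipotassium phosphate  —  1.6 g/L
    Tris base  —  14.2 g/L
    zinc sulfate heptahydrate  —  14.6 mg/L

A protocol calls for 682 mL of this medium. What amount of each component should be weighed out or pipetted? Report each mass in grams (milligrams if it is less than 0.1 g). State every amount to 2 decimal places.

Target volume = 682 mL = 0.682 L.
trehalose: 32 g/L × 0.682 L = 21.82 g
ferric ammonium citrate: 82.9 mg/L × 0.682 L = 56.54 mg
dipotassium phosphate: 1.6 g/L × 0.682 L = 1.09 g
Tris base: 14.2 g/L × 0.682 L = 9.68 g
zinc sulfate heptahydrate: 14.6 mg/L × 0.682 L = 9.96 mg

trehalose 21.82 g; ferric ammonium citrate 56.54 mg; dipotassium phosphate 1.09 g; Tris base 9.68 g; zinc sulfate heptahydrate 9.96 mg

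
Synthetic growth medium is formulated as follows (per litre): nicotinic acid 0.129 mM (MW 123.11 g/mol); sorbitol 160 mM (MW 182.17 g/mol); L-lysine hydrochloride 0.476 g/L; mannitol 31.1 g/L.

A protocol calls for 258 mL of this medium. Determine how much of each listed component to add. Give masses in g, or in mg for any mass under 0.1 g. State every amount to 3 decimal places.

Target volume = 258 mL = 0.258 L.
nicotinic acid: 0.129 mmol/L × 123.11 mg/mmol × 0.258 L = 4.097 mg
sorbitol: 160 mmol/L × 182.17 g/mol × 0.258 L ÷ 1000 = 7.520 g
L-lysine hydrochloride: 0.476 g/L × 0.258 L = 0.123 g
mannitol: 31.1 g/L × 0.258 L = 8.024 g

nicotinic acid 4.097 mg; sorbitol 7.520 g; L-lysine hydrochloride 0.123 g; mannitol 8.024 g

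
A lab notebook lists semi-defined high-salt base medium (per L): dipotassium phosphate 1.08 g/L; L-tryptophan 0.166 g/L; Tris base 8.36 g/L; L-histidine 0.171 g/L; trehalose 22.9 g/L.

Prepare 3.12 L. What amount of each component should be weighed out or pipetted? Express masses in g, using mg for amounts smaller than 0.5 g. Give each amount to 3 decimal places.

dipotassium phosphate 3.370 g; L-tryptophan 0.518 g; Tris base 26.083 g; L-histidine 0.534 g; trehalose 71.448 g

Working volume: 3.12 L.
dipotassium phosphate: 1.08 g/L × 3.12 L = 3.370 g
L-tryptophan: 0.166 g/L × 3.12 L = 0.518 g
Tris base: 8.36 g/L × 3.12 L = 26.083 g
L-histidine: 0.171 g/L × 3.12 L = 0.534 g
trehalose: 22.9 g/L × 3.12 L = 71.448 g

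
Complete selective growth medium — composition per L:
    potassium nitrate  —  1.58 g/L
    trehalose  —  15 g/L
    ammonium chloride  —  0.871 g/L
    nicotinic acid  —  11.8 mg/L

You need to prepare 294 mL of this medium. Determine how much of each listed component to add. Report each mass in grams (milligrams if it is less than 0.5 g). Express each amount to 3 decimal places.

potassium nitrate 464.520 mg; trehalose 4.410 g; ammonium chloride 256.074 mg; nicotinic acid 3.469 mg

Scale factor relative to 1 L: 0.294.
potassium nitrate: 1.58 g/L × 0.294 L = 0.46452 g = 464.520 mg
trehalose: 15 g/L × 0.294 L = 4.410 g
ammonium chloride: 0.871 g/L × 0.294 L = 0.256074 g = 256.074 mg
nicotinic acid: 11.8 mg/L × 0.294 L = 3.469 mg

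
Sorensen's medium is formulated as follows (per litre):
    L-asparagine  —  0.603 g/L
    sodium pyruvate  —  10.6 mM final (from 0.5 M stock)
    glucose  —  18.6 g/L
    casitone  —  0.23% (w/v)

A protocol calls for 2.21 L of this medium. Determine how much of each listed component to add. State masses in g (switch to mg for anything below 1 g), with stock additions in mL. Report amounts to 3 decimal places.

Working volume: 2.21 L.
L-asparagine: 0.603 g/L × 2.21 L = 1.333 g
sodium pyruvate: dilute stock: 10.6 mM × 2210 mL ÷ 500 mM = 46.852 mL
glucose: 18.6 g/L × 2.21 L = 41.106 g
casitone: 0.23 g per 100 mL × 2210 mL ÷ 100 = 5.083 g

L-asparagine 1.333 g; sodium pyruvate 46.852 mL; glucose 41.106 g; casitone 5.083 g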